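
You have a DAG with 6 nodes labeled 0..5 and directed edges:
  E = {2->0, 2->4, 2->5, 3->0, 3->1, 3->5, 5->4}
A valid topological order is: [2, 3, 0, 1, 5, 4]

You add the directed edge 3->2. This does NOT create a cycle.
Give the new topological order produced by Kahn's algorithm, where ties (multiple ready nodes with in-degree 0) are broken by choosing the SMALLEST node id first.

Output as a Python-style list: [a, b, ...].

Old toposort: [2, 3, 0, 1, 5, 4]
Added edge: 3->2
Position of 3 (1) > position of 2 (0). Must reorder: 3 must now come before 2.
Run Kahn's algorithm (break ties by smallest node id):
  initial in-degrees: [2, 1, 1, 0, 2, 2]
  ready (indeg=0): [3]
  pop 3: indeg[0]->1; indeg[1]->0; indeg[2]->0; indeg[5]->1 | ready=[1, 2] | order so far=[3]
  pop 1: no out-edges | ready=[2] | order so far=[3, 1]
  pop 2: indeg[0]->0; indeg[4]->1; indeg[5]->0 | ready=[0, 5] | order so far=[3, 1, 2]
  pop 0: no out-edges | ready=[5] | order so far=[3, 1, 2, 0]
  pop 5: indeg[4]->0 | ready=[4] | order so far=[3, 1, 2, 0, 5]
  pop 4: no out-edges | ready=[] | order so far=[3, 1, 2, 0, 5, 4]
  Result: [3, 1, 2, 0, 5, 4]

Answer: [3, 1, 2, 0, 5, 4]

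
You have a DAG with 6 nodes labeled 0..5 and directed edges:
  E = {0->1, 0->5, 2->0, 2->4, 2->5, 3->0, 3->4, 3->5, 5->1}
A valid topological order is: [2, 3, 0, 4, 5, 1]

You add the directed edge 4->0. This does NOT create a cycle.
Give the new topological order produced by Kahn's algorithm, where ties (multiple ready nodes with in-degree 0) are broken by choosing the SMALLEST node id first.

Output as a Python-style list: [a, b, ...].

Answer: [2, 3, 4, 0, 5, 1]

Derivation:
Old toposort: [2, 3, 0, 4, 5, 1]
Added edge: 4->0
Position of 4 (3) > position of 0 (2). Must reorder: 4 must now come before 0.
Run Kahn's algorithm (break ties by smallest node id):
  initial in-degrees: [3, 2, 0, 0, 2, 3]
  ready (indeg=0): [2, 3]
  pop 2: indeg[0]->2; indeg[4]->1; indeg[5]->2 | ready=[3] | order so far=[2]
  pop 3: indeg[0]->1; indeg[4]->0; indeg[5]->1 | ready=[4] | order so far=[2, 3]
  pop 4: indeg[0]->0 | ready=[0] | order so far=[2, 3, 4]
  pop 0: indeg[1]->1; indeg[5]->0 | ready=[5] | order so far=[2, 3, 4, 0]
  pop 5: indeg[1]->0 | ready=[1] | order so far=[2, 3, 4, 0, 5]
  pop 1: no out-edges | ready=[] | order so far=[2, 3, 4, 0, 5, 1]
  Result: [2, 3, 4, 0, 5, 1]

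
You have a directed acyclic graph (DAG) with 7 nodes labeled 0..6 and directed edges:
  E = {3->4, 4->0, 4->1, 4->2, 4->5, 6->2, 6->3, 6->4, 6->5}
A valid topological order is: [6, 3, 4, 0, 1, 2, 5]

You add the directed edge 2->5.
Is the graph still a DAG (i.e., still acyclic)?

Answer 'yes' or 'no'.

Answer: yes

Derivation:
Given toposort: [6, 3, 4, 0, 1, 2, 5]
Position of 2: index 5; position of 5: index 6
New edge 2->5: forward
Forward edge: respects the existing order. Still a DAG, same toposort still valid.
Still a DAG? yes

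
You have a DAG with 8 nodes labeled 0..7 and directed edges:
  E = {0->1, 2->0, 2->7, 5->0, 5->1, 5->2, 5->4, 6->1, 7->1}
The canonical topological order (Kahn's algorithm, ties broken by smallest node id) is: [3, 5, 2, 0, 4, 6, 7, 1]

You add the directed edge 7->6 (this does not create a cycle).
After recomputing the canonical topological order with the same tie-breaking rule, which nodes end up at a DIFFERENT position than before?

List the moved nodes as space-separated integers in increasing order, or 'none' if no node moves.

Old toposort: [3, 5, 2, 0, 4, 6, 7, 1]
Added edge 7->6
Recompute Kahn (smallest-id tiebreak):
  initial in-degrees: [2, 4, 1, 0, 1, 0, 1, 1]
  ready (indeg=0): [3, 5]
  pop 3: no out-edges | ready=[5] | order so far=[3]
  pop 5: indeg[0]->1; indeg[1]->3; indeg[2]->0; indeg[4]->0 | ready=[2, 4] | order so far=[3, 5]
  pop 2: indeg[0]->0; indeg[7]->0 | ready=[0, 4, 7] | order so far=[3, 5, 2]
  pop 0: indeg[1]->2 | ready=[4, 7] | order so far=[3, 5, 2, 0]
  pop 4: no out-edges | ready=[7] | order so far=[3, 5, 2, 0, 4]
  pop 7: indeg[1]->1; indeg[6]->0 | ready=[6] | order so far=[3, 5, 2, 0, 4, 7]
  pop 6: indeg[1]->0 | ready=[1] | order so far=[3, 5, 2, 0, 4, 7, 6]
  pop 1: no out-edges | ready=[] | order so far=[3, 5, 2, 0, 4, 7, 6, 1]
New canonical toposort: [3, 5, 2, 0, 4, 7, 6, 1]
Compare positions:
  Node 0: index 3 -> 3 (same)
  Node 1: index 7 -> 7 (same)
  Node 2: index 2 -> 2 (same)
  Node 3: index 0 -> 0 (same)
  Node 4: index 4 -> 4 (same)
  Node 5: index 1 -> 1 (same)
  Node 6: index 5 -> 6 (moved)
  Node 7: index 6 -> 5 (moved)
Nodes that changed position: 6 7

Answer: 6 7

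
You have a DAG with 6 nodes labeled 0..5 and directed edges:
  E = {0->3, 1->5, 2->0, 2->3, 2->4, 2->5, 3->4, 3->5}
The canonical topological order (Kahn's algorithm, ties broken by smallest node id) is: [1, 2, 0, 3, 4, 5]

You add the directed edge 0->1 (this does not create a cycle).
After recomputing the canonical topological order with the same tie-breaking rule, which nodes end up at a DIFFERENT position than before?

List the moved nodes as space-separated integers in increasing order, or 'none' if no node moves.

Answer: 0 1 2

Derivation:
Old toposort: [1, 2, 0, 3, 4, 5]
Added edge 0->1
Recompute Kahn (smallest-id tiebreak):
  initial in-degrees: [1, 1, 0, 2, 2, 3]
  ready (indeg=0): [2]
  pop 2: indeg[0]->0; indeg[3]->1; indeg[4]->1; indeg[5]->2 | ready=[0] | order so far=[2]
  pop 0: indeg[1]->0; indeg[3]->0 | ready=[1, 3] | order so far=[2, 0]
  pop 1: indeg[5]->1 | ready=[3] | order so far=[2, 0, 1]
  pop 3: indeg[4]->0; indeg[5]->0 | ready=[4, 5] | order so far=[2, 0, 1, 3]
  pop 4: no out-edges | ready=[5] | order so far=[2, 0, 1, 3, 4]
  pop 5: no out-edges | ready=[] | order so far=[2, 0, 1, 3, 4, 5]
New canonical toposort: [2, 0, 1, 3, 4, 5]
Compare positions:
  Node 0: index 2 -> 1 (moved)
  Node 1: index 0 -> 2 (moved)
  Node 2: index 1 -> 0 (moved)
  Node 3: index 3 -> 3 (same)
  Node 4: index 4 -> 4 (same)
  Node 5: index 5 -> 5 (same)
Nodes that changed position: 0 1 2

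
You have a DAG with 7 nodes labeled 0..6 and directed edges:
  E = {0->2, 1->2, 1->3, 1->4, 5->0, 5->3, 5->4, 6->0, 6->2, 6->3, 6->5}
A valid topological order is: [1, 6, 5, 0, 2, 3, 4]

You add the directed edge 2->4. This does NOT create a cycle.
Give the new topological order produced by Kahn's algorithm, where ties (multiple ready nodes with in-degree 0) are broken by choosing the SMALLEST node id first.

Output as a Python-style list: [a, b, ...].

Answer: [1, 6, 5, 0, 2, 3, 4]

Derivation:
Old toposort: [1, 6, 5, 0, 2, 3, 4]
Added edge: 2->4
Position of 2 (4) < position of 4 (6). Old order still valid.
Run Kahn's algorithm (break ties by smallest node id):
  initial in-degrees: [2, 0, 3, 3, 3, 1, 0]
  ready (indeg=0): [1, 6]
  pop 1: indeg[2]->2; indeg[3]->2; indeg[4]->2 | ready=[6] | order so far=[1]
  pop 6: indeg[0]->1; indeg[2]->1; indeg[3]->1; indeg[5]->0 | ready=[5] | order so far=[1, 6]
  pop 5: indeg[0]->0; indeg[3]->0; indeg[4]->1 | ready=[0, 3] | order so far=[1, 6, 5]
  pop 0: indeg[2]->0 | ready=[2, 3] | order so far=[1, 6, 5, 0]
  pop 2: indeg[4]->0 | ready=[3, 4] | order so far=[1, 6, 5, 0, 2]
  pop 3: no out-edges | ready=[4] | order so far=[1, 6, 5, 0, 2, 3]
  pop 4: no out-edges | ready=[] | order so far=[1, 6, 5, 0, 2, 3, 4]
  Result: [1, 6, 5, 0, 2, 3, 4]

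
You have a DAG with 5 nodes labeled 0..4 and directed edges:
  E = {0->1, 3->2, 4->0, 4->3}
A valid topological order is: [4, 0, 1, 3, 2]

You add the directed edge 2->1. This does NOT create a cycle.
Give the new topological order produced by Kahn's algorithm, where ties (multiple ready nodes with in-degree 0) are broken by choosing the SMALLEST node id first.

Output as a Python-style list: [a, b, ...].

Old toposort: [4, 0, 1, 3, 2]
Added edge: 2->1
Position of 2 (4) > position of 1 (2). Must reorder: 2 must now come before 1.
Run Kahn's algorithm (break ties by smallest node id):
  initial in-degrees: [1, 2, 1, 1, 0]
  ready (indeg=0): [4]
  pop 4: indeg[0]->0; indeg[3]->0 | ready=[0, 3] | order so far=[4]
  pop 0: indeg[1]->1 | ready=[3] | order so far=[4, 0]
  pop 3: indeg[2]->0 | ready=[2] | order so far=[4, 0, 3]
  pop 2: indeg[1]->0 | ready=[1] | order so far=[4, 0, 3, 2]
  pop 1: no out-edges | ready=[] | order so far=[4, 0, 3, 2, 1]
  Result: [4, 0, 3, 2, 1]

Answer: [4, 0, 3, 2, 1]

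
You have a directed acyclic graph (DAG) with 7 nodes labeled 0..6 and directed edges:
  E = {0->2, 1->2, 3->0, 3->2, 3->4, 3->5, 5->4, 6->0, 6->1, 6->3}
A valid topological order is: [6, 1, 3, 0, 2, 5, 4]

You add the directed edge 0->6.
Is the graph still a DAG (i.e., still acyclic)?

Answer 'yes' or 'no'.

Answer: no

Derivation:
Given toposort: [6, 1, 3, 0, 2, 5, 4]
Position of 0: index 3; position of 6: index 0
New edge 0->6: backward (u after v in old order)
Backward edge: old toposort is now invalid. Check if this creates a cycle.
Does 6 already reach 0? Reachable from 6: [0, 1, 2, 3, 4, 5, 6]. YES -> cycle!
Still a DAG? no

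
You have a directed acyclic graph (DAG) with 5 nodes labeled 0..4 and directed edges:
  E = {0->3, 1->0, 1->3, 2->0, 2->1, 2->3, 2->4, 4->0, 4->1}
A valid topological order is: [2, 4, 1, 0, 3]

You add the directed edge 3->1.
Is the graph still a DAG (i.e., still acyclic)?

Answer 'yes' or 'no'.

Answer: no

Derivation:
Given toposort: [2, 4, 1, 0, 3]
Position of 3: index 4; position of 1: index 2
New edge 3->1: backward (u after v in old order)
Backward edge: old toposort is now invalid. Check if this creates a cycle.
Does 1 already reach 3? Reachable from 1: [0, 1, 3]. YES -> cycle!
Still a DAG? no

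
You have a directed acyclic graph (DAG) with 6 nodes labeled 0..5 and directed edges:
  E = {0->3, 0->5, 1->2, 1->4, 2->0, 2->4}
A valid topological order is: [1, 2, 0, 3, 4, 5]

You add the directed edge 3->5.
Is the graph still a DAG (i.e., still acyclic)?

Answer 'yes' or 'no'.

Answer: yes

Derivation:
Given toposort: [1, 2, 0, 3, 4, 5]
Position of 3: index 3; position of 5: index 5
New edge 3->5: forward
Forward edge: respects the existing order. Still a DAG, same toposort still valid.
Still a DAG? yes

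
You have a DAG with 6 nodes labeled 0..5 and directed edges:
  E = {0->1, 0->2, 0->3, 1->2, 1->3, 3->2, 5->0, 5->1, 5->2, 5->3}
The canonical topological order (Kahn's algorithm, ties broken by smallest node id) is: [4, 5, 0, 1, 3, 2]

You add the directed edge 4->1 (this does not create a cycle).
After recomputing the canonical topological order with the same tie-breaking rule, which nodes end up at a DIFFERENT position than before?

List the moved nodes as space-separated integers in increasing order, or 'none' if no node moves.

Answer: none

Derivation:
Old toposort: [4, 5, 0, 1, 3, 2]
Added edge 4->1
Recompute Kahn (smallest-id tiebreak):
  initial in-degrees: [1, 3, 4, 3, 0, 0]
  ready (indeg=0): [4, 5]
  pop 4: indeg[1]->2 | ready=[5] | order so far=[4]
  pop 5: indeg[0]->0; indeg[1]->1; indeg[2]->3; indeg[3]->2 | ready=[0] | order so far=[4, 5]
  pop 0: indeg[1]->0; indeg[2]->2; indeg[3]->1 | ready=[1] | order so far=[4, 5, 0]
  pop 1: indeg[2]->1; indeg[3]->0 | ready=[3] | order so far=[4, 5, 0, 1]
  pop 3: indeg[2]->0 | ready=[2] | order so far=[4, 5, 0, 1, 3]
  pop 2: no out-edges | ready=[] | order so far=[4, 5, 0, 1, 3, 2]
New canonical toposort: [4, 5, 0, 1, 3, 2]
Compare positions:
  Node 0: index 2 -> 2 (same)
  Node 1: index 3 -> 3 (same)
  Node 2: index 5 -> 5 (same)
  Node 3: index 4 -> 4 (same)
  Node 4: index 0 -> 0 (same)
  Node 5: index 1 -> 1 (same)
Nodes that changed position: none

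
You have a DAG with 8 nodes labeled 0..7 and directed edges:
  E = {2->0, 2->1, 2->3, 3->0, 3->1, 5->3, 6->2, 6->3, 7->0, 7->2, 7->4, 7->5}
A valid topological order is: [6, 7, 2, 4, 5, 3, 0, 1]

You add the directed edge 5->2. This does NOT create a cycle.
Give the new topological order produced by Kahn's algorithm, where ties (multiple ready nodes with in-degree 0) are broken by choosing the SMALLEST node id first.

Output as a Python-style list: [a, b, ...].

Old toposort: [6, 7, 2, 4, 5, 3, 0, 1]
Added edge: 5->2
Position of 5 (4) > position of 2 (2). Must reorder: 5 must now come before 2.
Run Kahn's algorithm (break ties by smallest node id):
  initial in-degrees: [3, 2, 3, 3, 1, 1, 0, 0]
  ready (indeg=0): [6, 7]
  pop 6: indeg[2]->2; indeg[3]->2 | ready=[7] | order so far=[6]
  pop 7: indeg[0]->2; indeg[2]->1; indeg[4]->0; indeg[5]->0 | ready=[4, 5] | order so far=[6, 7]
  pop 4: no out-edges | ready=[5] | order so far=[6, 7, 4]
  pop 5: indeg[2]->0; indeg[3]->1 | ready=[2] | order so far=[6, 7, 4, 5]
  pop 2: indeg[0]->1; indeg[1]->1; indeg[3]->0 | ready=[3] | order so far=[6, 7, 4, 5, 2]
  pop 3: indeg[0]->0; indeg[1]->0 | ready=[0, 1] | order so far=[6, 7, 4, 5, 2, 3]
  pop 0: no out-edges | ready=[1] | order so far=[6, 7, 4, 5, 2, 3, 0]
  pop 1: no out-edges | ready=[] | order so far=[6, 7, 4, 5, 2, 3, 0, 1]
  Result: [6, 7, 4, 5, 2, 3, 0, 1]

Answer: [6, 7, 4, 5, 2, 3, 0, 1]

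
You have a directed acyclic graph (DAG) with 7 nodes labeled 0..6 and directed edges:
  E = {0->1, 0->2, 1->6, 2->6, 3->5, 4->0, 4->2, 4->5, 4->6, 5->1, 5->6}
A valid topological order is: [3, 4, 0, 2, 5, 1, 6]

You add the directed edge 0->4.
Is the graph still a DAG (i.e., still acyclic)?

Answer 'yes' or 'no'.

Given toposort: [3, 4, 0, 2, 5, 1, 6]
Position of 0: index 2; position of 4: index 1
New edge 0->4: backward (u after v in old order)
Backward edge: old toposort is now invalid. Check if this creates a cycle.
Does 4 already reach 0? Reachable from 4: [0, 1, 2, 4, 5, 6]. YES -> cycle!
Still a DAG? no

Answer: no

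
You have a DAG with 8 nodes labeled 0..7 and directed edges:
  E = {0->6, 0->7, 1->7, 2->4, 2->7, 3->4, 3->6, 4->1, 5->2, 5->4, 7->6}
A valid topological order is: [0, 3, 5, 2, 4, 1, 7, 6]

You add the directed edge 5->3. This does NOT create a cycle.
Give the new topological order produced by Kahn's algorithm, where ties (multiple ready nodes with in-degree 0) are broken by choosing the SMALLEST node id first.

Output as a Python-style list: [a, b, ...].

Answer: [0, 5, 2, 3, 4, 1, 7, 6]

Derivation:
Old toposort: [0, 3, 5, 2, 4, 1, 7, 6]
Added edge: 5->3
Position of 5 (2) > position of 3 (1). Must reorder: 5 must now come before 3.
Run Kahn's algorithm (break ties by smallest node id):
  initial in-degrees: [0, 1, 1, 1, 3, 0, 3, 3]
  ready (indeg=0): [0, 5]
  pop 0: indeg[6]->2; indeg[7]->2 | ready=[5] | order so far=[0]
  pop 5: indeg[2]->0; indeg[3]->0; indeg[4]->2 | ready=[2, 3] | order so far=[0, 5]
  pop 2: indeg[4]->1; indeg[7]->1 | ready=[3] | order so far=[0, 5, 2]
  pop 3: indeg[4]->0; indeg[6]->1 | ready=[4] | order so far=[0, 5, 2, 3]
  pop 4: indeg[1]->0 | ready=[1] | order so far=[0, 5, 2, 3, 4]
  pop 1: indeg[7]->0 | ready=[7] | order so far=[0, 5, 2, 3, 4, 1]
  pop 7: indeg[6]->0 | ready=[6] | order so far=[0, 5, 2, 3, 4, 1, 7]
  pop 6: no out-edges | ready=[] | order so far=[0, 5, 2, 3, 4, 1, 7, 6]
  Result: [0, 5, 2, 3, 4, 1, 7, 6]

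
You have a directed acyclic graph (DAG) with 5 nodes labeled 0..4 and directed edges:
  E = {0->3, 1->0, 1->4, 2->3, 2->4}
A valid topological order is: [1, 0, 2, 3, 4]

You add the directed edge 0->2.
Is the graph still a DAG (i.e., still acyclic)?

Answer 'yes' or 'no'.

Answer: yes

Derivation:
Given toposort: [1, 0, 2, 3, 4]
Position of 0: index 1; position of 2: index 2
New edge 0->2: forward
Forward edge: respects the existing order. Still a DAG, same toposort still valid.
Still a DAG? yes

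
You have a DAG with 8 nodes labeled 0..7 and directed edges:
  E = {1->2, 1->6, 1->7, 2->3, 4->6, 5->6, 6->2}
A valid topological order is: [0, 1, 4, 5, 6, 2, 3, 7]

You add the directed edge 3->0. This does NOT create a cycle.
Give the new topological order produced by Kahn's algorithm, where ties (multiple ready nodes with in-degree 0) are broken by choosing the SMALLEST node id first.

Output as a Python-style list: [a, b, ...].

Old toposort: [0, 1, 4, 5, 6, 2, 3, 7]
Added edge: 3->0
Position of 3 (6) > position of 0 (0). Must reorder: 3 must now come before 0.
Run Kahn's algorithm (break ties by smallest node id):
  initial in-degrees: [1, 0, 2, 1, 0, 0, 3, 1]
  ready (indeg=0): [1, 4, 5]
  pop 1: indeg[2]->1; indeg[6]->2; indeg[7]->0 | ready=[4, 5, 7] | order so far=[1]
  pop 4: indeg[6]->1 | ready=[5, 7] | order so far=[1, 4]
  pop 5: indeg[6]->0 | ready=[6, 7] | order so far=[1, 4, 5]
  pop 6: indeg[2]->0 | ready=[2, 7] | order so far=[1, 4, 5, 6]
  pop 2: indeg[3]->0 | ready=[3, 7] | order so far=[1, 4, 5, 6, 2]
  pop 3: indeg[0]->0 | ready=[0, 7] | order so far=[1, 4, 5, 6, 2, 3]
  pop 0: no out-edges | ready=[7] | order so far=[1, 4, 5, 6, 2, 3, 0]
  pop 7: no out-edges | ready=[] | order so far=[1, 4, 5, 6, 2, 3, 0, 7]
  Result: [1, 4, 5, 6, 2, 3, 0, 7]

Answer: [1, 4, 5, 6, 2, 3, 0, 7]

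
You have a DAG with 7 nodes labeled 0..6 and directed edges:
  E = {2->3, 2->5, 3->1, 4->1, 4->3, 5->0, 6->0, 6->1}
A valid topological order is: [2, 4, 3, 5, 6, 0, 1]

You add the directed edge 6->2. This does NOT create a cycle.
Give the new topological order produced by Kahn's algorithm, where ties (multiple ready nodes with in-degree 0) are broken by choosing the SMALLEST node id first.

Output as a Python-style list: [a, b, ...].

Answer: [4, 6, 2, 3, 1, 5, 0]

Derivation:
Old toposort: [2, 4, 3, 5, 6, 0, 1]
Added edge: 6->2
Position of 6 (4) > position of 2 (0). Must reorder: 6 must now come before 2.
Run Kahn's algorithm (break ties by smallest node id):
  initial in-degrees: [2, 3, 1, 2, 0, 1, 0]
  ready (indeg=0): [4, 6]
  pop 4: indeg[1]->2; indeg[3]->1 | ready=[6] | order so far=[4]
  pop 6: indeg[0]->1; indeg[1]->1; indeg[2]->0 | ready=[2] | order so far=[4, 6]
  pop 2: indeg[3]->0; indeg[5]->0 | ready=[3, 5] | order so far=[4, 6, 2]
  pop 3: indeg[1]->0 | ready=[1, 5] | order so far=[4, 6, 2, 3]
  pop 1: no out-edges | ready=[5] | order so far=[4, 6, 2, 3, 1]
  pop 5: indeg[0]->0 | ready=[0] | order so far=[4, 6, 2, 3, 1, 5]
  pop 0: no out-edges | ready=[] | order so far=[4, 6, 2, 3, 1, 5, 0]
  Result: [4, 6, 2, 3, 1, 5, 0]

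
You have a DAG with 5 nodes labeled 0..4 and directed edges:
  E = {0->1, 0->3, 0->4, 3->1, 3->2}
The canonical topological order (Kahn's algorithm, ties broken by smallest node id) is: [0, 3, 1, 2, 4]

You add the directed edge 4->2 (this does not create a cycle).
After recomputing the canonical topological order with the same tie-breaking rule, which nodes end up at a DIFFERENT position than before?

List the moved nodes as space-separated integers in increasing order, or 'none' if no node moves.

Old toposort: [0, 3, 1, 2, 4]
Added edge 4->2
Recompute Kahn (smallest-id tiebreak):
  initial in-degrees: [0, 2, 2, 1, 1]
  ready (indeg=0): [0]
  pop 0: indeg[1]->1; indeg[3]->0; indeg[4]->0 | ready=[3, 4] | order so far=[0]
  pop 3: indeg[1]->0; indeg[2]->1 | ready=[1, 4] | order so far=[0, 3]
  pop 1: no out-edges | ready=[4] | order so far=[0, 3, 1]
  pop 4: indeg[2]->0 | ready=[2] | order so far=[0, 3, 1, 4]
  pop 2: no out-edges | ready=[] | order so far=[0, 3, 1, 4, 2]
New canonical toposort: [0, 3, 1, 4, 2]
Compare positions:
  Node 0: index 0 -> 0 (same)
  Node 1: index 2 -> 2 (same)
  Node 2: index 3 -> 4 (moved)
  Node 3: index 1 -> 1 (same)
  Node 4: index 4 -> 3 (moved)
Nodes that changed position: 2 4

Answer: 2 4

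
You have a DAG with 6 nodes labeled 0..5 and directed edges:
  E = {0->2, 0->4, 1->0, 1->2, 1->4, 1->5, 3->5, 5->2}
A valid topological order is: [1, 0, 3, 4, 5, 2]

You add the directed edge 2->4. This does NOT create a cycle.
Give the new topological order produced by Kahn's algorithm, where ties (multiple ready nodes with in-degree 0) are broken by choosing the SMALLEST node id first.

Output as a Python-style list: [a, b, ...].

Old toposort: [1, 0, 3, 4, 5, 2]
Added edge: 2->4
Position of 2 (5) > position of 4 (3). Must reorder: 2 must now come before 4.
Run Kahn's algorithm (break ties by smallest node id):
  initial in-degrees: [1, 0, 3, 0, 3, 2]
  ready (indeg=0): [1, 3]
  pop 1: indeg[0]->0; indeg[2]->2; indeg[4]->2; indeg[5]->1 | ready=[0, 3] | order so far=[1]
  pop 0: indeg[2]->1; indeg[4]->1 | ready=[3] | order so far=[1, 0]
  pop 3: indeg[5]->0 | ready=[5] | order so far=[1, 0, 3]
  pop 5: indeg[2]->0 | ready=[2] | order so far=[1, 0, 3, 5]
  pop 2: indeg[4]->0 | ready=[4] | order so far=[1, 0, 3, 5, 2]
  pop 4: no out-edges | ready=[] | order so far=[1, 0, 3, 5, 2, 4]
  Result: [1, 0, 3, 5, 2, 4]

Answer: [1, 0, 3, 5, 2, 4]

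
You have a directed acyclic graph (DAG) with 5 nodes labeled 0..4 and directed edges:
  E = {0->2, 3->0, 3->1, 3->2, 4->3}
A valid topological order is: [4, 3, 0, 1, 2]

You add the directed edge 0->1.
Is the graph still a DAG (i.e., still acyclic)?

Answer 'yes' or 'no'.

Answer: yes

Derivation:
Given toposort: [4, 3, 0, 1, 2]
Position of 0: index 2; position of 1: index 3
New edge 0->1: forward
Forward edge: respects the existing order. Still a DAG, same toposort still valid.
Still a DAG? yes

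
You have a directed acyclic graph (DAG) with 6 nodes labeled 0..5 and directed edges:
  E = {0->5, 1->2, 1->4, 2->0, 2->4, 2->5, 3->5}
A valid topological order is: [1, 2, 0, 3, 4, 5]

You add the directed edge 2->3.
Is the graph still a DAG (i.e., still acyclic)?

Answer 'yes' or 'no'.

Answer: yes

Derivation:
Given toposort: [1, 2, 0, 3, 4, 5]
Position of 2: index 1; position of 3: index 3
New edge 2->3: forward
Forward edge: respects the existing order. Still a DAG, same toposort still valid.
Still a DAG? yes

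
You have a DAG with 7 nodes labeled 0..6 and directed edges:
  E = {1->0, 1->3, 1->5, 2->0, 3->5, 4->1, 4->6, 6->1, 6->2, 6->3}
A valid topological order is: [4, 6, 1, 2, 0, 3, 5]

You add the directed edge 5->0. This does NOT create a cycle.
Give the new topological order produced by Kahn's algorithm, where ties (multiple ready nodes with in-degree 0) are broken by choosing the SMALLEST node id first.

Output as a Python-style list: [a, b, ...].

Old toposort: [4, 6, 1, 2, 0, 3, 5]
Added edge: 5->0
Position of 5 (6) > position of 0 (4). Must reorder: 5 must now come before 0.
Run Kahn's algorithm (break ties by smallest node id):
  initial in-degrees: [3, 2, 1, 2, 0, 2, 1]
  ready (indeg=0): [4]
  pop 4: indeg[1]->1; indeg[6]->0 | ready=[6] | order so far=[4]
  pop 6: indeg[1]->0; indeg[2]->0; indeg[3]->1 | ready=[1, 2] | order so far=[4, 6]
  pop 1: indeg[0]->2; indeg[3]->0; indeg[5]->1 | ready=[2, 3] | order so far=[4, 6, 1]
  pop 2: indeg[0]->1 | ready=[3] | order so far=[4, 6, 1, 2]
  pop 3: indeg[5]->0 | ready=[5] | order so far=[4, 6, 1, 2, 3]
  pop 5: indeg[0]->0 | ready=[0] | order so far=[4, 6, 1, 2, 3, 5]
  pop 0: no out-edges | ready=[] | order so far=[4, 6, 1, 2, 3, 5, 0]
  Result: [4, 6, 1, 2, 3, 5, 0]

Answer: [4, 6, 1, 2, 3, 5, 0]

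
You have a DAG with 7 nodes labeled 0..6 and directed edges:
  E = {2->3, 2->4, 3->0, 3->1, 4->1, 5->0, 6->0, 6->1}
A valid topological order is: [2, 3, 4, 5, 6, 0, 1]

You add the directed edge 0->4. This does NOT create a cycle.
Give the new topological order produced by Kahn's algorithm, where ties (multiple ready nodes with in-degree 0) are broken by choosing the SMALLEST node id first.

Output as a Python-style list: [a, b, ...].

Answer: [2, 3, 5, 6, 0, 4, 1]

Derivation:
Old toposort: [2, 3, 4, 5, 6, 0, 1]
Added edge: 0->4
Position of 0 (5) > position of 4 (2). Must reorder: 0 must now come before 4.
Run Kahn's algorithm (break ties by smallest node id):
  initial in-degrees: [3, 3, 0, 1, 2, 0, 0]
  ready (indeg=0): [2, 5, 6]
  pop 2: indeg[3]->0; indeg[4]->1 | ready=[3, 5, 6] | order so far=[2]
  pop 3: indeg[0]->2; indeg[1]->2 | ready=[5, 6] | order so far=[2, 3]
  pop 5: indeg[0]->1 | ready=[6] | order so far=[2, 3, 5]
  pop 6: indeg[0]->0; indeg[1]->1 | ready=[0] | order so far=[2, 3, 5, 6]
  pop 0: indeg[4]->0 | ready=[4] | order so far=[2, 3, 5, 6, 0]
  pop 4: indeg[1]->0 | ready=[1] | order so far=[2, 3, 5, 6, 0, 4]
  pop 1: no out-edges | ready=[] | order so far=[2, 3, 5, 6, 0, 4, 1]
  Result: [2, 3, 5, 6, 0, 4, 1]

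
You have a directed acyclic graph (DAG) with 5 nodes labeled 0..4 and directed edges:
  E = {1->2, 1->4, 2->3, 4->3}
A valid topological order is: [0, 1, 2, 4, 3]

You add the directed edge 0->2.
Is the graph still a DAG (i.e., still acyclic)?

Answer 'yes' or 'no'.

Answer: yes

Derivation:
Given toposort: [0, 1, 2, 4, 3]
Position of 0: index 0; position of 2: index 2
New edge 0->2: forward
Forward edge: respects the existing order. Still a DAG, same toposort still valid.
Still a DAG? yes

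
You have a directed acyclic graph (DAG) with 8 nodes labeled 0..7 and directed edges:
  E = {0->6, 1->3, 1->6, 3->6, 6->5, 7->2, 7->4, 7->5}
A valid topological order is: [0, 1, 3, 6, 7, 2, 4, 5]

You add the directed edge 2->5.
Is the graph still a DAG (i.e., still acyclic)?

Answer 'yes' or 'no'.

Given toposort: [0, 1, 3, 6, 7, 2, 4, 5]
Position of 2: index 5; position of 5: index 7
New edge 2->5: forward
Forward edge: respects the existing order. Still a DAG, same toposort still valid.
Still a DAG? yes

Answer: yes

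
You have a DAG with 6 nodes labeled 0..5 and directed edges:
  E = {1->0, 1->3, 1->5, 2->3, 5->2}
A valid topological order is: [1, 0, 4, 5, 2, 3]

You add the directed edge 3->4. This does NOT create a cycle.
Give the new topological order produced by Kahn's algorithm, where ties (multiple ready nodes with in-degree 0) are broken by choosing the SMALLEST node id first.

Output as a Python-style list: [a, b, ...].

Old toposort: [1, 0, 4, 5, 2, 3]
Added edge: 3->4
Position of 3 (5) > position of 4 (2). Must reorder: 3 must now come before 4.
Run Kahn's algorithm (break ties by smallest node id):
  initial in-degrees: [1, 0, 1, 2, 1, 1]
  ready (indeg=0): [1]
  pop 1: indeg[0]->0; indeg[3]->1; indeg[5]->0 | ready=[0, 5] | order so far=[1]
  pop 0: no out-edges | ready=[5] | order so far=[1, 0]
  pop 5: indeg[2]->0 | ready=[2] | order so far=[1, 0, 5]
  pop 2: indeg[3]->0 | ready=[3] | order so far=[1, 0, 5, 2]
  pop 3: indeg[4]->0 | ready=[4] | order so far=[1, 0, 5, 2, 3]
  pop 4: no out-edges | ready=[] | order so far=[1, 0, 5, 2, 3, 4]
  Result: [1, 0, 5, 2, 3, 4]

Answer: [1, 0, 5, 2, 3, 4]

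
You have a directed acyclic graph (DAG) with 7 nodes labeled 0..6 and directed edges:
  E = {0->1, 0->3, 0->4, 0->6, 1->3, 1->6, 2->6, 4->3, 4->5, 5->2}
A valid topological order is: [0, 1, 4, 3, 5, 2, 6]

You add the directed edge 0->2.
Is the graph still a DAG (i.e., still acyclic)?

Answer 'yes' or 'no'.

Given toposort: [0, 1, 4, 3, 5, 2, 6]
Position of 0: index 0; position of 2: index 5
New edge 0->2: forward
Forward edge: respects the existing order. Still a DAG, same toposort still valid.
Still a DAG? yes

Answer: yes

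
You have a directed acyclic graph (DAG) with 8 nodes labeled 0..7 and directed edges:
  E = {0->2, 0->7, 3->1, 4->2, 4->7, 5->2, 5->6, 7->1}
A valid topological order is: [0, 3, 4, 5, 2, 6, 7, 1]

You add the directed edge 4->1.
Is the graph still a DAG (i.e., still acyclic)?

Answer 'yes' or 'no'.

Given toposort: [0, 3, 4, 5, 2, 6, 7, 1]
Position of 4: index 2; position of 1: index 7
New edge 4->1: forward
Forward edge: respects the existing order. Still a DAG, same toposort still valid.
Still a DAG? yes

Answer: yes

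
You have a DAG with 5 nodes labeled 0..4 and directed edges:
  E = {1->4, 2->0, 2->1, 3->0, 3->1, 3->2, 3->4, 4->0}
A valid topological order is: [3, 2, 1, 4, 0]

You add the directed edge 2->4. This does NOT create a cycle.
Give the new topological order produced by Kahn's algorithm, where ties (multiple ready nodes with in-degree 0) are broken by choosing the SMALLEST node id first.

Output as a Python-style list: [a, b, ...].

Old toposort: [3, 2, 1, 4, 0]
Added edge: 2->4
Position of 2 (1) < position of 4 (3). Old order still valid.
Run Kahn's algorithm (break ties by smallest node id):
  initial in-degrees: [3, 2, 1, 0, 3]
  ready (indeg=0): [3]
  pop 3: indeg[0]->2; indeg[1]->1; indeg[2]->0; indeg[4]->2 | ready=[2] | order so far=[3]
  pop 2: indeg[0]->1; indeg[1]->0; indeg[4]->1 | ready=[1] | order so far=[3, 2]
  pop 1: indeg[4]->0 | ready=[4] | order so far=[3, 2, 1]
  pop 4: indeg[0]->0 | ready=[0] | order so far=[3, 2, 1, 4]
  pop 0: no out-edges | ready=[] | order so far=[3, 2, 1, 4, 0]
  Result: [3, 2, 1, 4, 0]

Answer: [3, 2, 1, 4, 0]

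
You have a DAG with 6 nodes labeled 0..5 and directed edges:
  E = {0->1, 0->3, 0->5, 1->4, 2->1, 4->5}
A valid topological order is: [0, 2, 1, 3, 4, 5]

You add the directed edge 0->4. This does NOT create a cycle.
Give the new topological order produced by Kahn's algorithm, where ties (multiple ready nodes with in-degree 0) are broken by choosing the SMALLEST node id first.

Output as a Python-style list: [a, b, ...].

Answer: [0, 2, 1, 3, 4, 5]

Derivation:
Old toposort: [0, 2, 1, 3, 4, 5]
Added edge: 0->4
Position of 0 (0) < position of 4 (4). Old order still valid.
Run Kahn's algorithm (break ties by smallest node id):
  initial in-degrees: [0, 2, 0, 1, 2, 2]
  ready (indeg=0): [0, 2]
  pop 0: indeg[1]->1; indeg[3]->0; indeg[4]->1; indeg[5]->1 | ready=[2, 3] | order so far=[0]
  pop 2: indeg[1]->0 | ready=[1, 3] | order so far=[0, 2]
  pop 1: indeg[4]->0 | ready=[3, 4] | order so far=[0, 2, 1]
  pop 3: no out-edges | ready=[4] | order so far=[0, 2, 1, 3]
  pop 4: indeg[5]->0 | ready=[5] | order so far=[0, 2, 1, 3, 4]
  pop 5: no out-edges | ready=[] | order so far=[0, 2, 1, 3, 4, 5]
  Result: [0, 2, 1, 3, 4, 5]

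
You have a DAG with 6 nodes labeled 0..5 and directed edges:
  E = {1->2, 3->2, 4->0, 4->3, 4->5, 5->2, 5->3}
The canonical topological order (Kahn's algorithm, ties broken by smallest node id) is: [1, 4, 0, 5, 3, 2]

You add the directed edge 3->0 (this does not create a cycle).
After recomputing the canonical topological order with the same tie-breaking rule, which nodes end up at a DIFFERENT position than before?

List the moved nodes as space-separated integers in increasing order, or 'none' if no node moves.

Answer: 0 3 5

Derivation:
Old toposort: [1, 4, 0, 5, 3, 2]
Added edge 3->0
Recompute Kahn (smallest-id tiebreak):
  initial in-degrees: [2, 0, 3, 2, 0, 1]
  ready (indeg=0): [1, 4]
  pop 1: indeg[2]->2 | ready=[4] | order so far=[1]
  pop 4: indeg[0]->1; indeg[3]->1; indeg[5]->0 | ready=[5] | order so far=[1, 4]
  pop 5: indeg[2]->1; indeg[3]->0 | ready=[3] | order so far=[1, 4, 5]
  pop 3: indeg[0]->0; indeg[2]->0 | ready=[0, 2] | order so far=[1, 4, 5, 3]
  pop 0: no out-edges | ready=[2] | order so far=[1, 4, 5, 3, 0]
  pop 2: no out-edges | ready=[] | order so far=[1, 4, 5, 3, 0, 2]
New canonical toposort: [1, 4, 5, 3, 0, 2]
Compare positions:
  Node 0: index 2 -> 4 (moved)
  Node 1: index 0 -> 0 (same)
  Node 2: index 5 -> 5 (same)
  Node 3: index 4 -> 3 (moved)
  Node 4: index 1 -> 1 (same)
  Node 5: index 3 -> 2 (moved)
Nodes that changed position: 0 3 5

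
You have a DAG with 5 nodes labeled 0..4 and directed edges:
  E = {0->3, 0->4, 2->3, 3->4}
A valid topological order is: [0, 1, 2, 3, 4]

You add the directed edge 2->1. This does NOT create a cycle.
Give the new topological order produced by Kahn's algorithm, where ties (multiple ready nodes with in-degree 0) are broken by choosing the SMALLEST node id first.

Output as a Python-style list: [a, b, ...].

Old toposort: [0, 1, 2, 3, 4]
Added edge: 2->1
Position of 2 (2) > position of 1 (1). Must reorder: 2 must now come before 1.
Run Kahn's algorithm (break ties by smallest node id):
  initial in-degrees: [0, 1, 0, 2, 2]
  ready (indeg=0): [0, 2]
  pop 0: indeg[3]->1; indeg[4]->1 | ready=[2] | order so far=[0]
  pop 2: indeg[1]->0; indeg[3]->0 | ready=[1, 3] | order so far=[0, 2]
  pop 1: no out-edges | ready=[3] | order so far=[0, 2, 1]
  pop 3: indeg[4]->0 | ready=[4] | order so far=[0, 2, 1, 3]
  pop 4: no out-edges | ready=[] | order so far=[0, 2, 1, 3, 4]
  Result: [0, 2, 1, 3, 4]

Answer: [0, 2, 1, 3, 4]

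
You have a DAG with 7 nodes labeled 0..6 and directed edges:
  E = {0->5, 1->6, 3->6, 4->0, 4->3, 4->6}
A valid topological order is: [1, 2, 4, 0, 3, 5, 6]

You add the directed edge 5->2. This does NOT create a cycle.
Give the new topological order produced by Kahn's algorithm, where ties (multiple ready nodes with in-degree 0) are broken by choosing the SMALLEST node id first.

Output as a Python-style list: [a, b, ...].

Answer: [1, 4, 0, 3, 5, 2, 6]

Derivation:
Old toposort: [1, 2, 4, 0, 3, 5, 6]
Added edge: 5->2
Position of 5 (5) > position of 2 (1). Must reorder: 5 must now come before 2.
Run Kahn's algorithm (break ties by smallest node id):
  initial in-degrees: [1, 0, 1, 1, 0, 1, 3]
  ready (indeg=0): [1, 4]
  pop 1: indeg[6]->2 | ready=[4] | order so far=[1]
  pop 4: indeg[0]->0; indeg[3]->0; indeg[6]->1 | ready=[0, 3] | order so far=[1, 4]
  pop 0: indeg[5]->0 | ready=[3, 5] | order so far=[1, 4, 0]
  pop 3: indeg[6]->0 | ready=[5, 6] | order so far=[1, 4, 0, 3]
  pop 5: indeg[2]->0 | ready=[2, 6] | order so far=[1, 4, 0, 3, 5]
  pop 2: no out-edges | ready=[6] | order so far=[1, 4, 0, 3, 5, 2]
  pop 6: no out-edges | ready=[] | order so far=[1, 4, 0, 3, 5, 2, 6]
  Result: [1, 4, 0, 3, 5, 2, 6]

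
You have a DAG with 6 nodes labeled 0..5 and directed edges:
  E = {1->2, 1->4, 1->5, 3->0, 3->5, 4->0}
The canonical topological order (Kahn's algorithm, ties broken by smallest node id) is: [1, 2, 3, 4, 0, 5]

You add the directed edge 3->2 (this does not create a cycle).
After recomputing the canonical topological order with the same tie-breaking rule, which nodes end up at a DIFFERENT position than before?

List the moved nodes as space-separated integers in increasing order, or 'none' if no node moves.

Old toposort: [1, 2, 3, 4, 0, 5]
Added edge 3->2
Recompute Kahn (smallest-id tiebreak):
  initial in-degrees: [2, 0, 2, 0, 1, 2]
  ready (indeg=0): [1, 3]
  pop 1: indeg[2]->1; indeg[4]->0; indeg[5]->1 | ready=[3, 4] | order so far=[1]
  pop 3: indeg[0]->1; indeg[2]->0; indeg[5]->0 | ready=[2, 4, 5] | order so far=[1, 3]
  pop 2: no out-edges | ready=[4, 5] | order so far=[1, 3, 2]
  pop 4: indeg[0]->0 | ready=[0, 5] | order so far=[1, 3, 2, 4]
  pop 0: no out-edges | ready=[5] | order so far=[1, 3, 2, 4, 0]
  pop 5: no out-edges | ready=[] | order so far=[1, 3, 2, 4, 0, 5]
New canonical toposort: [1, 3, 2, 4, 0, 5]
Compare positions:
  Node 0: index 4 -> 4 (same)
  Node 1: index 0 -> 0 (same)
  Node 2: index 1 -> 2 (moved)
  Node 3: index 2 -> 1 (moved)
  Node 4: index 3 -> 3 (same)
  Node 5: index 5 -> 5 (same)
Nodes that changed position: 2 3

Answer: 2 3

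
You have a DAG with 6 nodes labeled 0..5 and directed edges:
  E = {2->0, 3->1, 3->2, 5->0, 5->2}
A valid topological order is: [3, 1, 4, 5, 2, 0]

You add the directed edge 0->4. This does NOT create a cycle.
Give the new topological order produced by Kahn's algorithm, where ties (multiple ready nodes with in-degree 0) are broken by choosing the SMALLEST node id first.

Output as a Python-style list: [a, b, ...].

Old toposort: [3, 1, 4, 5, 2, 0]
Added edge: 0->4
Position of 0 (5) > position of 4 (2). Must reorder: 0 must now come before 4.
Run Kahn's algorithm (break ties by smallest node id):
  initial in-degrees: [2, 1, 2, 0, 1, 0]
  ready (indeg=0): [3, 5]
  pop 3: indeg[1]->0; indeg[2]->1 | ready=[1, 5] | order so far=[3]
  pop 1: no out-edges | ready=[5] | order so far=[3, 1]
  pop 5: indeg[0]->1; indeg[2]->0 | ready=[2] | order so far=[3, 1, 5]
  pop 2: indeg[0]->0 | ready=[0] | order so far=[3, 1, 5, 2]
  pop 0: indeg[4]->0 | ready=[4] | order so far=[3, 1, 5, 2, 0]
  pop 4: no out-edges | ready=[] | order so far=[3, 1, 5, 2, 0, 4]
  Result: [3, 1, 5, 2, 0, 4]

Answer: [3, 1, 5, 2, 0, 4]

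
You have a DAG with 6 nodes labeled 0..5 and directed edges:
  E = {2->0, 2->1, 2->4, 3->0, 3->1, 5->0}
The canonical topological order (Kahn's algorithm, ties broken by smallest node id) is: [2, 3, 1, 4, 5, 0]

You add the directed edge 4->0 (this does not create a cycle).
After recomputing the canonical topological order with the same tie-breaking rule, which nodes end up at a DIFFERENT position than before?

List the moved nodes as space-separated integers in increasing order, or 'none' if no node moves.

Old toposort: [2, 3, 1, 4, 5, 0]
Added edge 4->0
Recompute Kahn (smallest-id tiebreak):
  initial in-degrees: [4, 2, 0, 0, 1, 0]
  ready (indeg=0): [2, 3, 5]
  pop 2: indeg[0]->3; indeg[1]->1; indeg[4]->0 | ready=[3, 4, 5] | order so far=[2]
  pop 3: indeg[0]->2; indeg[1]->0 | ready=[1, 4, 5] | order so far=[2, 3]
  pop 1: no out-edges | ready=[4, 5] | order so far=[2, 3, 1]
  pop 4: indeg[0]->1 | ready=[5] | order so far=[2, 3, 1, 4]
  pop 5: indeg[0]->0 | ready=[0] | order so far=[2, 3, 1, 4, 5]
  pop 0: no out-edges | ready=[] | order so far=[2, 3, 1, 4, 5, 0]
New canonical toposort: [2, 3, 1, 4, 5, 0]
Compare positions:
  Node 0: index 5 -> 5 (same)
  Node 1: index 2 -> 2 (same)
  Node 2: index 0 -> 0 (same)
  Node 3: index 1 -> 1 (same)
  Node 4: index 3 -> 3 (same)
  Node 5: index 4 -> 4 (same)
Nodes that changed position: none

Answer: none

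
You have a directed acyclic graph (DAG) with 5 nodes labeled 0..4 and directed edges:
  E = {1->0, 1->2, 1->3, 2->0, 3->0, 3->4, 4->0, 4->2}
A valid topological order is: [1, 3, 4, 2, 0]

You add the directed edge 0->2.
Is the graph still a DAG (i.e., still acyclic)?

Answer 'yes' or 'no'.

Given toposort: [1, 3, 4, 2, 0]
Position of 0: index 4; position of 2: index 3
New edge 0->2: backward (u after v in old order)
Backward edge: old toposort is now invalid. Check if this creates a cycle.
Does 2 already reach 0? Reachable from 2: [0, 2]. YES -> cycle!
Still a DAG? no

Answer: no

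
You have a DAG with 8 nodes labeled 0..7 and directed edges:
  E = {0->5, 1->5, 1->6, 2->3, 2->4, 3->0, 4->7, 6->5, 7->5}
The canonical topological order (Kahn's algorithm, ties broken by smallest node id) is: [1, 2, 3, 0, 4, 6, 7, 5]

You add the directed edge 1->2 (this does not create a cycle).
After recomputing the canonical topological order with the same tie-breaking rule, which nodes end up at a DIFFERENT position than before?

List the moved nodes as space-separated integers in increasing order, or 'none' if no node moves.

Answer: none

Derivation:
Old toposort: [1, 2, 3, 0, 4, 6, 7, 5]
Added edge 1->2
Recompute Kahn (smallest-id tiebreak):
  initial in-degrees: [1, 0, 1, 1, 1, 4, 1, 1]
  ready (indeg=0): [1]
  pop 1: indeg[2]->0; indeg[5]->3; indeg[6]->0 | ready=[2, 6] | order so far=[1]
  pop 2: indeg[3]->0; indeg[4]->0 | ready=[3, 4, 6] | order so far=[1, 2]
  pop 3: indeg[0]->0 | ready=[0, 4, 6] | order so far=[1, 2, 3]
  pop 0: indeg[5]->2 | ready=[4, 6] | order so far=[1, 2, 3, 0]
  pop 4: indeg[7]->0 | ready=[6, 7] | order so far=[1, 2, 3, 0, 4]
  pop 6: indeg[5]->1 | ready=[7] | order so far=[1, 2, 3, 0, 4, 6]
  pop 7: indeg[5]->0 | ready=[5] | order so far=[1, 2, 3, 0, 4, 6, 7]
  pop 5: no out-edges | ready=[] | order so far=[1, 2, 3, 0, 4, 6, 7, 5]
New canonical toposort: [1, 2, 3, 0, 4, 6, 7, 5]
Compare positions:
  Node 0: index 3 -> 3 (same)
  Node 1: index 0 -> 0 (same)
  Node 2: index 1 -> 1 (same)
  Node 3: index 2 -> 2 (same)
  Node 4: index 4 -> 4 (same)
  Node 5: index 7 -> 7 (same)
  Node 6: index 5 -> 5 (same)
  Node 7: index 6 -> 6 (same)
Nodes that changed position: none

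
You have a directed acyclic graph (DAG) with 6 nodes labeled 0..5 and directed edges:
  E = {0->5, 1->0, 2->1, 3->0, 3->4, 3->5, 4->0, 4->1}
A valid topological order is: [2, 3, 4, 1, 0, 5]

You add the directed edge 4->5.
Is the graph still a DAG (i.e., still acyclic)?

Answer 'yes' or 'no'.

Answer: yes

Derivation:
Given toposort: [2, 3, 4, 1, 0, 5]
Position of 4: index 2; position of 5: index 5
New edge 4->5: forward
Forward edge: respects the existing order. Still a DAG, same toposort still valid.
Still a DAG? yes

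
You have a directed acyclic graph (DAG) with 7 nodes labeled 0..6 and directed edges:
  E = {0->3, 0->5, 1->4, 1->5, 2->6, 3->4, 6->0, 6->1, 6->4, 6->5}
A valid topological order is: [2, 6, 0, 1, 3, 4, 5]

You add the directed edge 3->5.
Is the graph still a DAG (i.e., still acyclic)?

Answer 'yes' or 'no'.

Given toposort: [2, 6, 0, 1, 3, 4, 5]
Position of 3: index 4; position of 5: index 6
New edge 3->5: forward
Forward edge: respects the existing order. Still a DAG, same toposort still valid.
Still a DAG? yes

Answer: yes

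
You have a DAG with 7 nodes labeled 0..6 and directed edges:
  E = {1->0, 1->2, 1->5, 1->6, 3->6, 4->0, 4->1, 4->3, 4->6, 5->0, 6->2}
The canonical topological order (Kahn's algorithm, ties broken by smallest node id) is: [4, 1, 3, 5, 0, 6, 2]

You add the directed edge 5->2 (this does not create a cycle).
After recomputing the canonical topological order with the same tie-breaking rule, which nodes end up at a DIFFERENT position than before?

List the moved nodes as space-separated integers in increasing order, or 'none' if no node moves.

Old toposort: [4, 1, 3, 5, 0, 6, 2]
Added edge 5->2
Recompute Kahn (smallest-id tiebreak):
  initial in-degrees: [3, 1, 3, 1, 0, 1, 3]
  ready (indeg=0): [4]
  pop 4: indeg[0]->2; indeg[1]->0; indeg[3]->0; indeg[6]->2 | ready=[1, 3] | order so far=[4]
  pop 1: indeg[0]->1; indeg[2]->2; indeg[5]->0; indeg[6]->1 | ready=[3, 5] | order so far=[4, 1]
  pop 3: indeg[6]->0 | ready=[5, 6] | order so far=[4, 1, 3]
  pop 5: indeg[0]->0; indeg[2]->1 | ready=[0, 6] | order so far=[4, 1, 3, 5]
  pop 0: no out-edges | ready=[6] | order so far=[4, 1, 3, 5, 0]
  pop 6: indeg[2]->0 | ready=[2] | order so far=[4, 1, 3, 5, 0, 6]
  pop 2: no out-edges | ready=[] | order so far=[4, 1, 3, 5, 0, 6, 2]
New canonical toposort: [4, 1, 3, 5, 0, 6, 2]
Compare positions:
  Node 0: index 4 -> 4 (same)
  Node 1: index 1 -> 1 (same)
  Node 2: index 6 -> 6 (same)
  Node 3: index 2 -> 2 (same)
  Node 4: index 0 -> 0 (same)
  Node 5: index 3 -> 3 (same)
  Node 6: index 5 -> 5 (same)
Nodes that changed position: none

Answer: none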